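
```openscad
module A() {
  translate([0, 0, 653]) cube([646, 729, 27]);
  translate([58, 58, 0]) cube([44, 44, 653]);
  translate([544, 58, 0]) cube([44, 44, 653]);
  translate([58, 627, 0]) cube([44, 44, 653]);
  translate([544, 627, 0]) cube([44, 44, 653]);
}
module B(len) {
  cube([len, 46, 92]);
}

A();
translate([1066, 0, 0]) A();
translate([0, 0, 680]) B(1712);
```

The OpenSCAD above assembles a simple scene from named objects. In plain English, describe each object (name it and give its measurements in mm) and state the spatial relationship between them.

A is a table: top 646 mm (x) × 729 mm (y), 27 mm thick, upper face at z = 680 mm, on four 44×44 mm square legs, each inset 58 mm from the nearest pair of top edges, running from z = 0 to the bottom of the top.

B is a rectangular beam 1712 mm long (x), 46 mm deep (y), 92 mm thick (z).

The beam spans the tops of two tables placed 420 mm apart, resting at z = 680 mm.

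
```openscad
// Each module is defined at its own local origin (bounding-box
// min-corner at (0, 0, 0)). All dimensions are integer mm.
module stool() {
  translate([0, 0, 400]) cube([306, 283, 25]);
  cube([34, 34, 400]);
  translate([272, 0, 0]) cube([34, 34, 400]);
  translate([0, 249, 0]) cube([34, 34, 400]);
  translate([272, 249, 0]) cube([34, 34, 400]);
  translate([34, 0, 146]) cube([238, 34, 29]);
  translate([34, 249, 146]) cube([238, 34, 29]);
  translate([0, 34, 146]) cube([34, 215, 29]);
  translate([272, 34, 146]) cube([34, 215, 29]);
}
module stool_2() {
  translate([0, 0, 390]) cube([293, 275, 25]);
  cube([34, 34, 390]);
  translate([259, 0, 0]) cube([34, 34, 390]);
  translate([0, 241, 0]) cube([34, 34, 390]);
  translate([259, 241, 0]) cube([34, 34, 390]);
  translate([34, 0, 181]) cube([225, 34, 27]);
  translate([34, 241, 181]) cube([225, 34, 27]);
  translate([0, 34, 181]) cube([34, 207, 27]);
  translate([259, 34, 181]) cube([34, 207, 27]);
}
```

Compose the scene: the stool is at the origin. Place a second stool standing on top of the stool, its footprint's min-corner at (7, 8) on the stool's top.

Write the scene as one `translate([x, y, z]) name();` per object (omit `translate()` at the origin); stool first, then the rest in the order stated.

stool();
translate([7, 8, 425]) stool_2();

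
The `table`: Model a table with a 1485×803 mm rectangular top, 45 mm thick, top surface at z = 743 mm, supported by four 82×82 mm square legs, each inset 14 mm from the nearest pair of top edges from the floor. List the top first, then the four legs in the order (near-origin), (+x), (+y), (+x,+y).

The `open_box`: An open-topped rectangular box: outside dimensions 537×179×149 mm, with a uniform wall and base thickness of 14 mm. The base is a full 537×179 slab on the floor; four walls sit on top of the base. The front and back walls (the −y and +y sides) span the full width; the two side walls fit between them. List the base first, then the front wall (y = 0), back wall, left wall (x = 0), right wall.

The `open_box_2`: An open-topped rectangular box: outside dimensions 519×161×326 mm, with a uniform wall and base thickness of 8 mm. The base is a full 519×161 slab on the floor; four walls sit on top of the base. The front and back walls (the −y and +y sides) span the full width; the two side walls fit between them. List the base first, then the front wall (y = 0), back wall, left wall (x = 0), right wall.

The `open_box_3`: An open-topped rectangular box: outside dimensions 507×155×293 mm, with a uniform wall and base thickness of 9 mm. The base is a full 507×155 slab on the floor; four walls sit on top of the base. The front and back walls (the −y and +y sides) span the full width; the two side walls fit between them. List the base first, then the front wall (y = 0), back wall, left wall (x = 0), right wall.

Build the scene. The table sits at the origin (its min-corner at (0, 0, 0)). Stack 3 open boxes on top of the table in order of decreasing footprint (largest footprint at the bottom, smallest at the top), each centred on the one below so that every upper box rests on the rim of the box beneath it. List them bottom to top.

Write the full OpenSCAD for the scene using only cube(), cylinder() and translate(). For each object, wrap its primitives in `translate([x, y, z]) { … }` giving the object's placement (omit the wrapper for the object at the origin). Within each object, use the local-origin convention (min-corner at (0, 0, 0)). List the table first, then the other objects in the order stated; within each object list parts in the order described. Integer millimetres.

translate([0, 0, 698]) cube([1485, 803, 45]);
translate([14, 14, 0]) cube([82, 82, 698]);
translate([1389, 14, 0]) cube([82, 82, 698]);
translate([14, 707, 0]) cube([82, 82, 698]);
translate([1389, 707, 0]) cube([82, 82, 698]);
translate([474, 312, 743]) {
  cube([537, 179, 14]);
  translate([0, 0, 14]) cube([537, 14, 135]);
  translate([0, 165, 14]) cube([537, 14, 135]);
  translate([0, 14, 14]) cube([14, 151, 135]);
  translate([523, 14, 14]) cube([14, 151, 135]);
}
translate([483, 321, 892]) {
  cube([519, 161, 8]);
  translate([0, 0, 8]) cube([519, 8, 318]);
  translate([0, 153, 8]) cube([519, 8, 318]);
  translate([0, 8, 8]) cube([8, 145, 318]);
  translate([511, 8, 8]) cube([8, 145, 318]);
}
translate([489, 324, 1218]) {
  cube([507, 155, 9]);
  translate([0, 0, 9]) cube([507, 9, 284]);
  translate([0, 146, 9]) cube([507, 9, 284]);
  translate([0, 9, 9]) cube([9, 137, 284]);
  translate([498, 9, 9]) cube([9, 137, 284]);
}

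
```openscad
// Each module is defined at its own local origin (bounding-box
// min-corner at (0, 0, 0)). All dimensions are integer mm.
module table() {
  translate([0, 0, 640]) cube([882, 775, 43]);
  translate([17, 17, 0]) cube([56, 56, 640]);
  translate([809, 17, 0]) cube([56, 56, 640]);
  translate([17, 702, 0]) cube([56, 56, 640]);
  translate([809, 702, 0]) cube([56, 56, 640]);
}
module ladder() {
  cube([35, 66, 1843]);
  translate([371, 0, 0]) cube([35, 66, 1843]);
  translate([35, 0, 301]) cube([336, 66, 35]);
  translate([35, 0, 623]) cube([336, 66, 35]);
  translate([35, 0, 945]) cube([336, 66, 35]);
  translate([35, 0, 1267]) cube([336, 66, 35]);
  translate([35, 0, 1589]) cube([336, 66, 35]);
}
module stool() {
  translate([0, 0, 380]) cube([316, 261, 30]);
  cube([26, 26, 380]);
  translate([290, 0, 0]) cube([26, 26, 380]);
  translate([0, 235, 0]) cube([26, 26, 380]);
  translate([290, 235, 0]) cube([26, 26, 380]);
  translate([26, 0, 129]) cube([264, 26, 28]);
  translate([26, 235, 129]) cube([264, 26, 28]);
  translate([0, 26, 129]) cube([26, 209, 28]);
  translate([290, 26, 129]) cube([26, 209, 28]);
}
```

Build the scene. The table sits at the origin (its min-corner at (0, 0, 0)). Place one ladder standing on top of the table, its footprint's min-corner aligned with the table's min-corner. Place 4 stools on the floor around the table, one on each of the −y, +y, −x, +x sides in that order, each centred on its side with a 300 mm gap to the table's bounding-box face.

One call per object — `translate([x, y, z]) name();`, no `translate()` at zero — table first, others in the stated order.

table();
translate([0, 0, 683]) ladder();
translate([283, -561, 0]) stool();
translate([283, 1075, 0]) stool();
translate([-616, 257, 0]) stool();
translate([1182, 257, 0]) stool();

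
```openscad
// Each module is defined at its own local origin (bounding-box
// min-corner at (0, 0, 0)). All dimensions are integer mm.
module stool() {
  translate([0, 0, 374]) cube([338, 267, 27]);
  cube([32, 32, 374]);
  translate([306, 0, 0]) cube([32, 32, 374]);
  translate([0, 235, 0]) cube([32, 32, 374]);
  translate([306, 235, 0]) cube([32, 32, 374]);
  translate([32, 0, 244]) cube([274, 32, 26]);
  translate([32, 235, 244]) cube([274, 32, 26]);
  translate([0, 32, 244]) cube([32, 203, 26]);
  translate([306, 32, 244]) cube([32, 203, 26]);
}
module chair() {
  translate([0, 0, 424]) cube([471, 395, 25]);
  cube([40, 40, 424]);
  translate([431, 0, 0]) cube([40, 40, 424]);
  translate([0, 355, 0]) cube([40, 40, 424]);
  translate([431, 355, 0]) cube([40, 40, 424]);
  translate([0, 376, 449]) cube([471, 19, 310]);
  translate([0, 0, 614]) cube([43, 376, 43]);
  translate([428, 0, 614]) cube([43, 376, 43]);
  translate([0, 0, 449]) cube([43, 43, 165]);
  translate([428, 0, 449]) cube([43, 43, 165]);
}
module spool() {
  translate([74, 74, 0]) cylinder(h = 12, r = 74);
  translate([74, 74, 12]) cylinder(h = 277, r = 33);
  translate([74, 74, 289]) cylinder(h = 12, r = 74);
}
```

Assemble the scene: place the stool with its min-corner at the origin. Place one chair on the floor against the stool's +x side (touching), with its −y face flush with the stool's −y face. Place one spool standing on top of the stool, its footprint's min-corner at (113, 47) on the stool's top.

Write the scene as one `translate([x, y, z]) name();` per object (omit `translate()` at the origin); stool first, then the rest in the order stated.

stool();
translate([338, 0, 0]) chair();
translate([113, 47, 401]) spool();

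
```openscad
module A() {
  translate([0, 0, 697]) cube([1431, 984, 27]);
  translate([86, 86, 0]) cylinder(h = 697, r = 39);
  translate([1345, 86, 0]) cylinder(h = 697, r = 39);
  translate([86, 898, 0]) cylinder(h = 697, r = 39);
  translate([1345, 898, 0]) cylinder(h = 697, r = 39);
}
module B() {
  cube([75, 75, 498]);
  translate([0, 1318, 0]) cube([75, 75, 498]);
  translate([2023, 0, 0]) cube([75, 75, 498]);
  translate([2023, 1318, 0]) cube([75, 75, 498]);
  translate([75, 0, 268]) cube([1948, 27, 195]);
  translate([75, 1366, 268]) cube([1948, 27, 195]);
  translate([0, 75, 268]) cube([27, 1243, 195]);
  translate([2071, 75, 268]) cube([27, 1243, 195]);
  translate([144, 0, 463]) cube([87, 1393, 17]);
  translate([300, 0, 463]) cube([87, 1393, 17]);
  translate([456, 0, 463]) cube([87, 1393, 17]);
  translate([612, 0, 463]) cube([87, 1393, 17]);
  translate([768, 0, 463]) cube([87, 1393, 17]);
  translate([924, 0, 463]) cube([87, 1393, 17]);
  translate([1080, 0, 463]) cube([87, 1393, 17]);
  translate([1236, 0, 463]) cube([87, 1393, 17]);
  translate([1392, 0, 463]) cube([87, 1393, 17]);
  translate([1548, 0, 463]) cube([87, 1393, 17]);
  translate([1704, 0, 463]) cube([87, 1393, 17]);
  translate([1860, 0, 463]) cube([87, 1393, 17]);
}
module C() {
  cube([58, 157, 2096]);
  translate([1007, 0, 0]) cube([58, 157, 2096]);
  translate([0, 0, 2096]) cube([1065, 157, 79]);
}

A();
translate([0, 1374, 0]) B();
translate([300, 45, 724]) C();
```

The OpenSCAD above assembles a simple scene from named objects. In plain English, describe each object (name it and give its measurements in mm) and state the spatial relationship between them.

A is a rectangular dining table. The top is 1431×984×27 mm with its upper surface at z = 724 mm. It stands on four round legs of 78 mm diameter, each leg's bounding box inset 47 mm from the nearest pair of top edges, running from the floor to the underside of the top.

B is a bed frame 2098 mm long (x) by 1393 mm wide (y). Four 75×75 mm corner posts, 498 mm tall, at the corners of the footprint. Four rails of 27 mm thickness and 195 mm height run between adjacent posts with their undersides at z = 268 mm, their outer faces flush with the outside of the frame (the two x-running rails run between the posts' inner faces; the two y-running rails run between the posts' inner faces). 12 slats, each 87 mm wide (x) and 17 mm thick, lie across the top of the two x-running rails, running the full 1393 mm width of the frame in y; the slats are evenly spaced along x between the inner faces of the end posts with equal gaps (rounded down to the nearest mm) at the −x end and between each pair — any rounding remainder accumulates at the +x end.

C is a door frame. The clear opening is 949 mm wide and 2096 mm high. Two 58 mm wide jambs, 157 mm deep, stand either side of the opening from the floor to the top of the opening. A 79 mm thick head sits across the top of both jambs, spanning the full outside width of the frame.

The bed frame is on the floor beside the table on its +y side. The door frame is on top of the table.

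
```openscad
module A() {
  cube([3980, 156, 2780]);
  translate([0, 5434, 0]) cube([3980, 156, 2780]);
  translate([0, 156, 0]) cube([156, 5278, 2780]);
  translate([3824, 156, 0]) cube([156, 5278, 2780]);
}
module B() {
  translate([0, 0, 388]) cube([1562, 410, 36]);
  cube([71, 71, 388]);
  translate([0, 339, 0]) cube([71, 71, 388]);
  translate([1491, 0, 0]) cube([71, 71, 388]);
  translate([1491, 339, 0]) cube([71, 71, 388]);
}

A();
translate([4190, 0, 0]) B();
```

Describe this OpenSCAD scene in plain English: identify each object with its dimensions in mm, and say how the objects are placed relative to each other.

A is a box-shaped house frame (walls only): outside footprint 3980×5590 mm, wall height 2780 mm, wall thickness 156 mm. The two y-facing walls run the full x-width; the two x-facing walls fit between the inner faces of the y-facing walls.

B is a bench: a 1562×410 mm seat slab, 36 mm thick, top at z = 424 mm, on four 71×71 mm square legs flush with the seat corners and standing on z = 0.

The bench is on the floor beside the house frame on its +x side.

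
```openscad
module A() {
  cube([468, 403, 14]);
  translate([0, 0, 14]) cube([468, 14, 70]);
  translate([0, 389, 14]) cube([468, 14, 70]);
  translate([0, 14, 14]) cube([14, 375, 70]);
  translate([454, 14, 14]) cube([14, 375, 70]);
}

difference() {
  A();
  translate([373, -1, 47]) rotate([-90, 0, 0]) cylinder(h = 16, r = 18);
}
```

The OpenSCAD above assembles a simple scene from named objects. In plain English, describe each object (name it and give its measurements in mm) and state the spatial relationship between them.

A is an open-topped rectangular box: outside dimensions 468×403×84 mm, with a uniform wall and base thickness of 14 mm. The base is a full 468×403 slab on the floor; four walls sit on top of the base. The front and back walls (the −y and +y sides) span the full width; the two side walls fit between them.

The open box has a circular hole of radius 18 mm through its front wall, centred at (x = 373, z = 47).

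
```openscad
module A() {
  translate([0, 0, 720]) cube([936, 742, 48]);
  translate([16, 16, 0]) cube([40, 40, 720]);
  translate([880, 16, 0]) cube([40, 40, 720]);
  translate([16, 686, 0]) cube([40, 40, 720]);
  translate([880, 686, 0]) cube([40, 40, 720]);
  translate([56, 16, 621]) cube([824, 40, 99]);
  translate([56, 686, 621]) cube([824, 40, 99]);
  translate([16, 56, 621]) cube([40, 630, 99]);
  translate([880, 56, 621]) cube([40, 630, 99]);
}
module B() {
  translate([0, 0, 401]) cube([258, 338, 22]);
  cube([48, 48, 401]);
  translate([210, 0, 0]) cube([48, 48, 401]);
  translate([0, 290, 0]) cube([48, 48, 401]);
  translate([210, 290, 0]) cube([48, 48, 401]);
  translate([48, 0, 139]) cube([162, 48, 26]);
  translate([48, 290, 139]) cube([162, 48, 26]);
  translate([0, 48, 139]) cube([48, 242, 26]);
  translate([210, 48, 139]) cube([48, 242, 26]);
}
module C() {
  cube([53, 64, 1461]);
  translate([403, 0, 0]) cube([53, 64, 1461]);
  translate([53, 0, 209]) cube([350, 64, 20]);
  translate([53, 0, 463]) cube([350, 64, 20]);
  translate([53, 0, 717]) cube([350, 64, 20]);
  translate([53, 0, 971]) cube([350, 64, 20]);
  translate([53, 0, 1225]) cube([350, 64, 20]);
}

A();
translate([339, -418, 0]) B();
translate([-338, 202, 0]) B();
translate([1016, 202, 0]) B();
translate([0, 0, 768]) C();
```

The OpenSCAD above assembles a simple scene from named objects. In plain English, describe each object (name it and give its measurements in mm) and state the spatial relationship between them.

A is a table: top 936 mm (x) × 742 mm (y), 48 mm thick, upper face at z = 768 mm, on four 40×40 mm square legs, each inset 16 mm from the nearest pair of top edges, running from z = 0 to the bottom of the top. Four apron rails, 40 mm thick and 99 mm tall, run between adjacent legs with their top edges flush with the underside of the top and their outer faces flush with the legs' outer faces.

B is a four-legged stool. The seat is a 258×338×22 mm slab whose top surface is at z = 423 mm; four square legs, each 48×48 mm in cross-section, run from the floor (z = 0) to the underside of the seat, each flush with a corner of the seat. Four stretchers, 48 mm wide and 26 mm tall, connect adjacent legs with their undersides at z = 139 mm, each running between the inner faces of the legs it joins and aligned with the legs' outer faces on the other axis.

C is a wooden ladder with two side rails of 53×64 mm section and 1461 mm height, set 456 mm apart overall. Between them run 5 rectangular rungs (64 mm deep, 20 mm thick), front faces flush with the rails' −y face. The bottom of the first rung is 209 mm above the floor and each subsequent rung is 254 mm higher than the one below.

Three stools sit around the table at the −y, −x, +x sides. The ladder is on top of the table.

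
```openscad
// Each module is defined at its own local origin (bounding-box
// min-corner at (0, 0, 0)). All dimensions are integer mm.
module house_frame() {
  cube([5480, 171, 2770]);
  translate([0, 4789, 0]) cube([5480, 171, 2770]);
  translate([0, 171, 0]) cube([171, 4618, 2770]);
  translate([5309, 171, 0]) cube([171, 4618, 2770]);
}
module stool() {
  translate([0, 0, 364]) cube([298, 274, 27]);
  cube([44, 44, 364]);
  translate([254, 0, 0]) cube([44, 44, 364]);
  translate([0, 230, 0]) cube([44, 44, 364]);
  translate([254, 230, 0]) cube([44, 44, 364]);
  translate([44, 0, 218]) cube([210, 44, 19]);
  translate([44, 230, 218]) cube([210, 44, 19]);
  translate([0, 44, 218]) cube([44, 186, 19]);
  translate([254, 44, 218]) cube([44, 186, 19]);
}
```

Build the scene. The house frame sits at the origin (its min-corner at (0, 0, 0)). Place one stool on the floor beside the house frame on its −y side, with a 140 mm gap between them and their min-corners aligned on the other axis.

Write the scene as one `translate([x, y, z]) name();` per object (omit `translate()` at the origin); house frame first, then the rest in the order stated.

house_frame();
translate([0, -414, 0]) stool();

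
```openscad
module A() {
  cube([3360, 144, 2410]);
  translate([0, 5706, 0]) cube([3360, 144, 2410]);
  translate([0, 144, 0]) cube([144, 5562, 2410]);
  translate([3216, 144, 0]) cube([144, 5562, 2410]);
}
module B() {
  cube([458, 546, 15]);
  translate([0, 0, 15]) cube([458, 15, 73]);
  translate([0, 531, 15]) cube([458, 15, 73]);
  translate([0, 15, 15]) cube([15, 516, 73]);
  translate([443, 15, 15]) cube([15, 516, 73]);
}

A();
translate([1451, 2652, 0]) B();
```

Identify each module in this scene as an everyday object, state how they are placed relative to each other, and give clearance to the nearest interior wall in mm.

A is a house frame. B is an open box. The open box sits inside the house frame, centred. The clearance to the nearest interior wall is 1307 mm.

Clearances: x = 1307, y = 2508; minimum 1307 mm.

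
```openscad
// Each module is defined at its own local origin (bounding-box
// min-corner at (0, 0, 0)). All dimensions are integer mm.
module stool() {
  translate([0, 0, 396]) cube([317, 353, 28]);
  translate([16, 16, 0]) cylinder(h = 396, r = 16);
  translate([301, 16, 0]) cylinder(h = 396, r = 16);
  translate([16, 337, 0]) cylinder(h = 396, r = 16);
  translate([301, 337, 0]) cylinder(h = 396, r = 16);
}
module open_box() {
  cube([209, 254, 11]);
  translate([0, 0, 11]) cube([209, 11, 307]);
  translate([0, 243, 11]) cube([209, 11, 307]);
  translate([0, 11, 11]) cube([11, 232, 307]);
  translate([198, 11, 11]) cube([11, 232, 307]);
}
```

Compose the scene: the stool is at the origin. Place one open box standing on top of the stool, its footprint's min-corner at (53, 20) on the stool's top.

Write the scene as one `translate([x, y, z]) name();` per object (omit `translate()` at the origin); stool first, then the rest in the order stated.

stool();
translate([53, 20, 424]) open_box();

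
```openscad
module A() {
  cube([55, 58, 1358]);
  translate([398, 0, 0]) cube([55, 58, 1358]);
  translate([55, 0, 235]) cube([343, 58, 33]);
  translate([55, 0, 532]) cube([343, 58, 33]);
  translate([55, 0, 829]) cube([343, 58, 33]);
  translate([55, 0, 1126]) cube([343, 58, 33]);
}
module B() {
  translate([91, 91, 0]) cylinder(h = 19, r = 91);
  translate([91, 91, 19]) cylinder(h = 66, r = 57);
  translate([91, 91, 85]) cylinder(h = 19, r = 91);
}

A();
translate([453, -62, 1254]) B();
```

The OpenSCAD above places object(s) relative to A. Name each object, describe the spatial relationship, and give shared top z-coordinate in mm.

A is a ladder. B is a spool. The spool is beside the ladder with their tops flush at z = 1358. The shared top z-coordinate is 1358 mm.

Both tops at z = 1358 mm.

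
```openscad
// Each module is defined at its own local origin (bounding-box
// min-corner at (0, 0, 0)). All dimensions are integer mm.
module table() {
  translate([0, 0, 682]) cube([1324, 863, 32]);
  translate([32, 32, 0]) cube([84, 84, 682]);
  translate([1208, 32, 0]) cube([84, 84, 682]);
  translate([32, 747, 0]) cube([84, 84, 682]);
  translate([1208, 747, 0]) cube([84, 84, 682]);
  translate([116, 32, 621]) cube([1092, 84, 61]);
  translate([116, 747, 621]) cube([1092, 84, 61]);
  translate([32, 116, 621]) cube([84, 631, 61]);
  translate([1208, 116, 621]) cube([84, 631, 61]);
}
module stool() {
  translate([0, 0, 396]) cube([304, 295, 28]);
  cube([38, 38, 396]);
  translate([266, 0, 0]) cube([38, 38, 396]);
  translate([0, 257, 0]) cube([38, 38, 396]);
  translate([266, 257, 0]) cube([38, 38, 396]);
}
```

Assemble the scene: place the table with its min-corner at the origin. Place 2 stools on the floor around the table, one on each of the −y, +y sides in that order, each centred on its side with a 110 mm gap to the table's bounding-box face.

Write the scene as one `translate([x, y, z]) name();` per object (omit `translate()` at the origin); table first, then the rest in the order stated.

table();
translate([510, -405, 0]) stool();
translate([510, 973, 0]) stool();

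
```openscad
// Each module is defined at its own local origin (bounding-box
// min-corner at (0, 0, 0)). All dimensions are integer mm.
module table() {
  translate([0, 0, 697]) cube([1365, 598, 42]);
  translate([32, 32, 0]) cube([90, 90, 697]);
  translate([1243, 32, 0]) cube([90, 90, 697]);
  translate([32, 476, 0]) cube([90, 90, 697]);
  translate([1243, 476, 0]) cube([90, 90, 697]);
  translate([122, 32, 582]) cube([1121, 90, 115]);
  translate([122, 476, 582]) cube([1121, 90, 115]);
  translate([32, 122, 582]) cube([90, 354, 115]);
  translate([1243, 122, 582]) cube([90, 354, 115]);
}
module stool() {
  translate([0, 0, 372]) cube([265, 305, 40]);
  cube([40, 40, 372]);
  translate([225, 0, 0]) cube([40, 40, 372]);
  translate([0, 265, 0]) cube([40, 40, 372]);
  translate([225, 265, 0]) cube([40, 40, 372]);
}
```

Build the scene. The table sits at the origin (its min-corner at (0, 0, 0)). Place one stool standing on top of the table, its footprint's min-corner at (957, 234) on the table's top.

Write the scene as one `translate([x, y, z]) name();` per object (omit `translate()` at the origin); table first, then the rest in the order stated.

table();
translate([957, 234, 739]) stool();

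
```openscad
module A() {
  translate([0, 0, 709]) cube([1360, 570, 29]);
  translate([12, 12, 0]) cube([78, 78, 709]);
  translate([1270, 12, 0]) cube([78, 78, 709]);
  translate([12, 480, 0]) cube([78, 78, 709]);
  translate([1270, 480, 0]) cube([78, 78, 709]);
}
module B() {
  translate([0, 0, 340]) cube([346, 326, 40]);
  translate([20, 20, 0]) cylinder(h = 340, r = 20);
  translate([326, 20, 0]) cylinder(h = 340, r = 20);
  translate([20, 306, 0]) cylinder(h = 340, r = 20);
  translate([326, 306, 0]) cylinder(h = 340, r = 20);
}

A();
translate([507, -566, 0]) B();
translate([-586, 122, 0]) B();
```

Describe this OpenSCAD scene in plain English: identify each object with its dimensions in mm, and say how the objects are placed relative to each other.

A is a table with a 1360×570 mm rectangular top, 29 mm thick, top surface at z = 738 mm, supported by four 78×78 mm square legs, each inset 12 mm from the nearest pair of top edges, running from the floor.

B is a four-legged stool. The seat is 346×326 mm, 40 mm thick, top at z = 380 mm. It stands on four round legs, each 40 mm in diameter, from z = 0 to the seat underside, each leg's axis is inset half a diameter from the nearest pair of seat edges (so the leg's bounding box is flush with the corner).

Two stools sit around the table at the −y, −x sides.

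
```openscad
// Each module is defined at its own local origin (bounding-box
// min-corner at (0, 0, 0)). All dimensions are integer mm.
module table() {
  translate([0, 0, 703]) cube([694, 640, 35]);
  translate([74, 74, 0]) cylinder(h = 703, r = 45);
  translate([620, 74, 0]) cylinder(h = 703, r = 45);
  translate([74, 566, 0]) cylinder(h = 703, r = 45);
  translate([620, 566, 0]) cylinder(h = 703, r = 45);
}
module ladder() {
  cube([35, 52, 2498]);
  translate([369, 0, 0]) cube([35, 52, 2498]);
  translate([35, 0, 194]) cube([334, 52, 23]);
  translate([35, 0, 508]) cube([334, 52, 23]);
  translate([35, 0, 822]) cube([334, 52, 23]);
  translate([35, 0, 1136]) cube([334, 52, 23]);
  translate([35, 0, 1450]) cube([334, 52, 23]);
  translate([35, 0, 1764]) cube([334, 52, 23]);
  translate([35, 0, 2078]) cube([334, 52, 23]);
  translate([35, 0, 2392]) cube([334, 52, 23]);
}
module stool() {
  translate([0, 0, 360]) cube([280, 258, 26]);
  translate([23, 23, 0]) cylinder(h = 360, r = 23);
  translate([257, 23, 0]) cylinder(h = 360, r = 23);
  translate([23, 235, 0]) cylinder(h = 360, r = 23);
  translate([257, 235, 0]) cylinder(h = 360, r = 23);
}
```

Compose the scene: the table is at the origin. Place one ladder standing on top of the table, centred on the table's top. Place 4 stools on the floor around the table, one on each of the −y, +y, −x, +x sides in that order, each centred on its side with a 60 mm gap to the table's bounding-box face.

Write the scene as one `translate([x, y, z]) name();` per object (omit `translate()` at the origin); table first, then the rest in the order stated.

table();
translate([145, 294, 738]) ladder();
translate([207, -318, 0]) stool();
translate([207, 700, 0]) stool();
translate([-340, 191, 0]) stool();
translate([754, 191, 0]) stool();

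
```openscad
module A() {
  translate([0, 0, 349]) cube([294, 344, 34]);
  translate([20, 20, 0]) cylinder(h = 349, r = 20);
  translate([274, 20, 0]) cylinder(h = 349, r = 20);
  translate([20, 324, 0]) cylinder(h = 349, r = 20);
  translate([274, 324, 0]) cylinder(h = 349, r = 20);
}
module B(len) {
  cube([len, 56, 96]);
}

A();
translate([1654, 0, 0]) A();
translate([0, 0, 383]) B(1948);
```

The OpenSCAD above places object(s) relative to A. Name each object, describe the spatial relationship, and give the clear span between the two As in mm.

A is a stool. B is a beam. A beam spans the tops of two stools. The clear span between the two stools is 1360 mm.

Second stool starts at x = 1654; first ends at x = 294; clear span = 1654 − 294 = 1360 mm.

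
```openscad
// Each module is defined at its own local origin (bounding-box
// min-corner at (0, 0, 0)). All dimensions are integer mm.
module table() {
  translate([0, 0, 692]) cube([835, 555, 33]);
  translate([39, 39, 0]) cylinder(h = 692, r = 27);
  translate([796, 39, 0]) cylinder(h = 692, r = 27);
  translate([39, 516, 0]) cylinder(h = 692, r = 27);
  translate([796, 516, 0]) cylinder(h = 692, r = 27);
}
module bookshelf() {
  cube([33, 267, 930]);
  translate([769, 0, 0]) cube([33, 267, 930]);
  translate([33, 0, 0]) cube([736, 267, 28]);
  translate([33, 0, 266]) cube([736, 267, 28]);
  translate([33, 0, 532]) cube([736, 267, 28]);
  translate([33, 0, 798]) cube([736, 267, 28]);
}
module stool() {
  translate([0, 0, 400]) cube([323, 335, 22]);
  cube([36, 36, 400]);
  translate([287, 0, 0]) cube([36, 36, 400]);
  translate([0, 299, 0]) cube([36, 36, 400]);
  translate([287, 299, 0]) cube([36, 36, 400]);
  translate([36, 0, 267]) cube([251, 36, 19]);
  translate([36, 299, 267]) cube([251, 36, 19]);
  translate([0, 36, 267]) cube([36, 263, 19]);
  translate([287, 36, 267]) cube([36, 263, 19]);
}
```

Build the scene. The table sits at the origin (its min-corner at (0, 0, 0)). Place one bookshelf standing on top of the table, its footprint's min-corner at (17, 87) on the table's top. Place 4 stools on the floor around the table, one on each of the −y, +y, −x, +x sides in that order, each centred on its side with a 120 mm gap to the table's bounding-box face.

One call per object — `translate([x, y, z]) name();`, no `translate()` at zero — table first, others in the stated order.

table();
translate([17, 87, 725]) bookshelf();
translate([256, -455, 0]) stool();
translate([256, 675, 0]) stool();
translate([-443, 110, 0]) stool();
translate([955, 110, 0]) stool();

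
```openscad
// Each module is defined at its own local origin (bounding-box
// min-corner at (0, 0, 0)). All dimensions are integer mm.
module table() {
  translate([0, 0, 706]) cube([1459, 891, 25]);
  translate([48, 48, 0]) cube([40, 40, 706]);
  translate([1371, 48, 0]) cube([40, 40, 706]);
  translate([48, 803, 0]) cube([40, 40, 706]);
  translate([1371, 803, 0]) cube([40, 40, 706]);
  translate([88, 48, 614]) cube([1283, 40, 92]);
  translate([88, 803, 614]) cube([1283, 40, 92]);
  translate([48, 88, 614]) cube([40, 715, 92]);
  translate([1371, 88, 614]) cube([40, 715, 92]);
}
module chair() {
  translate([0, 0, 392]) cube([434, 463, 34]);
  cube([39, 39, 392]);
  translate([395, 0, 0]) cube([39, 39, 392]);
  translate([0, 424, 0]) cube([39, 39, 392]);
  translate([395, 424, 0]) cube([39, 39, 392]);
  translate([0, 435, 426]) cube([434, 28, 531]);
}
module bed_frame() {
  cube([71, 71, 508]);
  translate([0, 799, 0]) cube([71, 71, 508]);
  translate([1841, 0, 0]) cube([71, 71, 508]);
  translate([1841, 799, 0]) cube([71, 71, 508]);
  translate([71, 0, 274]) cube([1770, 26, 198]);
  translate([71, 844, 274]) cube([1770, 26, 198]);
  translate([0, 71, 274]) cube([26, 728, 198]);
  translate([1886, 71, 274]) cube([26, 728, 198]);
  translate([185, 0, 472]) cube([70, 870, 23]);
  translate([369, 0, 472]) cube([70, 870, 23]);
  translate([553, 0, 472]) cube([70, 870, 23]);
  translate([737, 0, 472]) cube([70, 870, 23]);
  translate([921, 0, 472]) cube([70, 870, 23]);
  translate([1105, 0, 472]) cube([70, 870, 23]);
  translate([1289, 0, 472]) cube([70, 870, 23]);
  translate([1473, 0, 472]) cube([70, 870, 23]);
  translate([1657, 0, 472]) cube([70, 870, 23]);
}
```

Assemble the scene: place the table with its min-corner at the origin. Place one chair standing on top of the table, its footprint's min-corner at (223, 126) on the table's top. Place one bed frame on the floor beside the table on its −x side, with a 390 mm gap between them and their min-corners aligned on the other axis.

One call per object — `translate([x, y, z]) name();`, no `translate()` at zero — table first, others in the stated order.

table();
translate([223, 126, 731]) chair();
translate([-2302, 0, 0]) bed_frame();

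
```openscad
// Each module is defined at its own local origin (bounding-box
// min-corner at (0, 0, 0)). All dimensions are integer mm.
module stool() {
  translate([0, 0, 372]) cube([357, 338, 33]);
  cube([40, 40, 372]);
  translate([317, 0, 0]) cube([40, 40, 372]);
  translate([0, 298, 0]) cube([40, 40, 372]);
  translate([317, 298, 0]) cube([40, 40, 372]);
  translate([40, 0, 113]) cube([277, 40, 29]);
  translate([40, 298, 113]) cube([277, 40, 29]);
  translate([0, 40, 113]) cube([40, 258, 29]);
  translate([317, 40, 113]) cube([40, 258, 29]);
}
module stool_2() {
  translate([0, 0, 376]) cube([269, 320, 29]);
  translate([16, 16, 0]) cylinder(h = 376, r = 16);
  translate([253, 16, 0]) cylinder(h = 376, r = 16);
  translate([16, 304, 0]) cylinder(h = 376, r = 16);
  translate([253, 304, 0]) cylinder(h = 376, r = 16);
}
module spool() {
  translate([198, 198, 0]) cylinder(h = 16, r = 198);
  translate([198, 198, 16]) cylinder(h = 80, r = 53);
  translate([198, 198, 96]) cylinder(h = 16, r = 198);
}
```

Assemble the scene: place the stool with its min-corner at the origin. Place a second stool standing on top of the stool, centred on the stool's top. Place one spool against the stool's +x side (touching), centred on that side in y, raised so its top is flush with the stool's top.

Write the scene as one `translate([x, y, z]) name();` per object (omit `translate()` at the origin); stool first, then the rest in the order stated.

stool();
translate([44, 9, 405]) stool_2();
translate([357, -29, 293]) spool();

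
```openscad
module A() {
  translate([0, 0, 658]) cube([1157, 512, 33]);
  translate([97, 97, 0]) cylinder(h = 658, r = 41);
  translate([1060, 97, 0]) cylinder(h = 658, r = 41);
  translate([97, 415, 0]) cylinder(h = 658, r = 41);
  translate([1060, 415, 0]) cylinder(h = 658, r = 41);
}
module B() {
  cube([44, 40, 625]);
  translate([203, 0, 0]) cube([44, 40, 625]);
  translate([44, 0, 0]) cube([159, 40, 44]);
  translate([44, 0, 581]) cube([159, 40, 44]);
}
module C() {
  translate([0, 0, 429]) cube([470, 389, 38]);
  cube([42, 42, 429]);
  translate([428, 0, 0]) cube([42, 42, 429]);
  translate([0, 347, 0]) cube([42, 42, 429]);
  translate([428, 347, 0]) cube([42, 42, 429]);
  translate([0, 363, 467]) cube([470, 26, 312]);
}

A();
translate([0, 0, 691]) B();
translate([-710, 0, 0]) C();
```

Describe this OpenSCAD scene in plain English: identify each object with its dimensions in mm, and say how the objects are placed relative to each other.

A is a table: top 1157 mm (x) × 512 mm (y), 33 mm thick, upper face at z = 691 mm, on four round legs of 82 mm diameter, each leg's bounding box inset 56 mm from the nearest pair of top edges, running from z = 0 to the bottom of the top.

B is a picture frame with a 159×537 mm rectangular opening (x by z) and a uniform 44 mm border on every side. Frame depth is 40 mm along y. It is built from two vertical stiles running the full outside height and two horizontal rails spanning the gap between the stiles.

C is a chair: 470×389 mm seat, 38 mm thick, top at z = 467 mm, on four 42 mm square corner legs flush with the seat edges. A 26 mm thick backrest slab spans the full seat width, extending 312 mm above the seat top, its back face flush with the seat's +y edge.

The picture frame is on top of the table. The chair is on the floor beside the table on its −x side.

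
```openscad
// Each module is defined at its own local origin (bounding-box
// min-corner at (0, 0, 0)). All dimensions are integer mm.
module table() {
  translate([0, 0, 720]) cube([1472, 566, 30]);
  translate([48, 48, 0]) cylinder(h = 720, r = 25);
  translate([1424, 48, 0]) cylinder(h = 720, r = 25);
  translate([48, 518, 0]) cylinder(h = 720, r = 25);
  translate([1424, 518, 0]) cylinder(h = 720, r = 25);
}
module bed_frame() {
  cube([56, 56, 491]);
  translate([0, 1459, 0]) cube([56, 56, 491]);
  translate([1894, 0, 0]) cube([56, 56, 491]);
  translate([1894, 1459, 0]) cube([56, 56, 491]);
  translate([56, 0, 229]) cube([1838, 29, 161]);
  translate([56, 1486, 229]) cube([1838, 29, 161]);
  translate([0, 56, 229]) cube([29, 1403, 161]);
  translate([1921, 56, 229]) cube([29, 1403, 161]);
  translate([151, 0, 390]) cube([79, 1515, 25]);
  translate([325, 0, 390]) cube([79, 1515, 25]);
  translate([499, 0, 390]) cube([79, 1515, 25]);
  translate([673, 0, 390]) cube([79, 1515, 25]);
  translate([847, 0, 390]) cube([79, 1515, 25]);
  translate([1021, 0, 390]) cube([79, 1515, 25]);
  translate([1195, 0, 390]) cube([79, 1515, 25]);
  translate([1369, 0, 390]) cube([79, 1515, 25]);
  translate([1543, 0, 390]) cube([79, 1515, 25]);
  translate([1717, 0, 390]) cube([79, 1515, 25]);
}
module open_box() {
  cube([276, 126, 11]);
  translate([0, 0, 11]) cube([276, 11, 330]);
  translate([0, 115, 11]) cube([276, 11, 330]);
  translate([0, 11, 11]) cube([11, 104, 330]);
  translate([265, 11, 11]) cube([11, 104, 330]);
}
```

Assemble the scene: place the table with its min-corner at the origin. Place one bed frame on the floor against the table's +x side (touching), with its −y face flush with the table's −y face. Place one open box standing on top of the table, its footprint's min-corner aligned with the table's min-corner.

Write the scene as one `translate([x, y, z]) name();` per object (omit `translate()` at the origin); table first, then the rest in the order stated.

table();
translate([1472, 0, 0]) bed_frame();
translate([0, 0, 750]) open_box();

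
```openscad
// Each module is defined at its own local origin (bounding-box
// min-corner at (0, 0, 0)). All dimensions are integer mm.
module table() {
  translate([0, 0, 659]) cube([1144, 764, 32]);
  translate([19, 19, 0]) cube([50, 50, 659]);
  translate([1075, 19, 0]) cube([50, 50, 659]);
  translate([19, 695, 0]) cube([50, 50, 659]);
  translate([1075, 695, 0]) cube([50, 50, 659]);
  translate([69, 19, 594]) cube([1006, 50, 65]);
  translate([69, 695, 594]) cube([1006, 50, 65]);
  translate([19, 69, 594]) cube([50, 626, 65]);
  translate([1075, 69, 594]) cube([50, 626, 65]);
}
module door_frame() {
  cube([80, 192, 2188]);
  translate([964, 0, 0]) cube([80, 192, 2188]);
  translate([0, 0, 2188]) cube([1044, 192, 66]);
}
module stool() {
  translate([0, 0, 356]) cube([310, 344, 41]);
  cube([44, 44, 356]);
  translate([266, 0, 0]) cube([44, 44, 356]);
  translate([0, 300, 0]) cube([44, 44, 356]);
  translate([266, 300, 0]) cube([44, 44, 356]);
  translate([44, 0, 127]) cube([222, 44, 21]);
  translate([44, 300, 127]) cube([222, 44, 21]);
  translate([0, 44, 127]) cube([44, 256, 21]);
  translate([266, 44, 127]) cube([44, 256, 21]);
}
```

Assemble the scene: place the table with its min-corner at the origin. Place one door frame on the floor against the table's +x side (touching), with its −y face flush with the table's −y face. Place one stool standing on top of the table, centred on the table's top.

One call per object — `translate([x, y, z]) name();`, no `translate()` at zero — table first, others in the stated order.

table();
translate([1144, 0, 0]) door_frame();
translate([417, 210, 691]) stool();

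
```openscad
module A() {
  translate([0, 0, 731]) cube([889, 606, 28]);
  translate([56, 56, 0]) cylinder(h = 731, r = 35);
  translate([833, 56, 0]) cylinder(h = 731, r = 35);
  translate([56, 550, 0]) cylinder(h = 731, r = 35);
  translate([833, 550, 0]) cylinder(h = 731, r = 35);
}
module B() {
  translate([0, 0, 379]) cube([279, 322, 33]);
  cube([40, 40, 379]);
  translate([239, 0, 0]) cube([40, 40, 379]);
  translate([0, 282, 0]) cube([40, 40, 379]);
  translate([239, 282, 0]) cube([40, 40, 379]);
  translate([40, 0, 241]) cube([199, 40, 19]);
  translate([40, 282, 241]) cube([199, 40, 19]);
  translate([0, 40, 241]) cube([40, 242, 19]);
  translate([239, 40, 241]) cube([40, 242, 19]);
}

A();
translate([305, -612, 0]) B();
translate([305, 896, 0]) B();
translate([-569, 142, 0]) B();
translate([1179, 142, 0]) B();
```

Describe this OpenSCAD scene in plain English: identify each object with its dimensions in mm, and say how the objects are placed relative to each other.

A is a table: top 889 mm (x) × 606 mm (y), 28 mm thick, upper face at z = 759 mm, on four round legs of 70 mm diameter, each leg's bounding box inset 21 mm from the nearest pair of top edges, running from z = 0 to the bottom of the top.

B is a four-legged stool. The seat is 279×322 mm, 33 mm thick, top at z = 412 mm. It stands on four square legs, each 40×40 mm in cross-section, from z = 0 to the seat underside, each flush with a corner of the seat. Four stretchers, 40 mm wide and 19 mm tall, connect adjacent legs with their undersides at z = 241 mm, each running between the inner faces of the legs it joins and aligned with the legs' outer faces on the other axis.

Four stools sit around the table at the −y, +y, −x, +x sides.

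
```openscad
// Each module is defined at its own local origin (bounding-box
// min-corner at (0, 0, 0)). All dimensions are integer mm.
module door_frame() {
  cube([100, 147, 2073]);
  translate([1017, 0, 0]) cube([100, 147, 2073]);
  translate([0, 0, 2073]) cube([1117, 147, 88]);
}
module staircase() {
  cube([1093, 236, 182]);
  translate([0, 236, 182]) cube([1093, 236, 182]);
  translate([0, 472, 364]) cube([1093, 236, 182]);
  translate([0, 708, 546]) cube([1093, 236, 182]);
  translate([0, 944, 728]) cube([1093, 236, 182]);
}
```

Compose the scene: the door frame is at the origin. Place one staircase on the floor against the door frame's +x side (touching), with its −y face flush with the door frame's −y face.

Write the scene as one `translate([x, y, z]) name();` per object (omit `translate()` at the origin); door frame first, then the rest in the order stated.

door_frame();
translate([1117, 0, 0]) staircase();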